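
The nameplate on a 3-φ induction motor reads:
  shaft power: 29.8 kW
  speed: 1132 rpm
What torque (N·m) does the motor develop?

251 N·m

ω = 2π × 1132/60 = 118.5 rad/s
τ = P/ω = 29800/118.5 = 251 N·m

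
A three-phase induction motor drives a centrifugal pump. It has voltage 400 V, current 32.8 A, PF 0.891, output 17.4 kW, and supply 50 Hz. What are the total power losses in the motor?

2.85 kW

P_in = √3·V·I·cosφ = 1.732×400×32.8×0.891 = 20247 W
P_out = 17400 W
Losses = P_in − P_out = 20247 − 17400 = 2847 W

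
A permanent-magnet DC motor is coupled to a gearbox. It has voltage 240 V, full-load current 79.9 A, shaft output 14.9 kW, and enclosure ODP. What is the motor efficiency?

P_out = 14.9 kW = 14900 W
P_in = V·I = 240 × 79.9 = 19176 W
η = P_out / P_in = 14900 / 19176 = 0.777 = 77.7%

77.7 %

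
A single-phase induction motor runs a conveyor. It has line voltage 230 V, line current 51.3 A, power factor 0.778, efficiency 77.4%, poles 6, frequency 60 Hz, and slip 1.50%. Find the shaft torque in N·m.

P_in = V·I·cosφ = 230 × 51.3 × 0.778 = 9180 W
P_out = η·P_in = 0.774 × 9180 = 7105 W
n_s = 120×60/6 = 1200 rpm; n = 1200×(1−0.015) = 1182 rpm
ω = 2π×1182/60 = 123.8 rad/s
τ = P_out/ω = 7105/123.8 = 57.4 N·m

57.4 N·m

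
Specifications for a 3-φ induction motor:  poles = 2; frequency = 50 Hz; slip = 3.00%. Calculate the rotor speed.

2910 rpm

n_s = 120f/p = 120×50/2 = 3000 rpm
n = n_s(1 − s) = 3000 × (1 − 0.03) = 2910 rpm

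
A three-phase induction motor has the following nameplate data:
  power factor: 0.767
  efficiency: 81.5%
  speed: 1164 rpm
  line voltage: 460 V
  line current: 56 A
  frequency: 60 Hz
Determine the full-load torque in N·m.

229 N·m

P_in = √3·V·I·cosφ = 1.732 × 460 × 56 × 0.767 = 34221 W
P_out = η·P_in = 0.815 × 34221 = 27890 W
n = 1164 rpm
ω = 2π×1164/60 = 121.9 rad/s
τ = P_out/ω = 27890/121.9 = 229 N·m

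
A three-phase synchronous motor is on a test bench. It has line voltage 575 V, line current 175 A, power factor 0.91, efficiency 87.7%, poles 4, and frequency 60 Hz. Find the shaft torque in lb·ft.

P_in = √3·V·I·cosφ = 1.732 × 575 × 175 × 0.91 = 158597 W
P_out = η·P_in = 0.877 × 158597 = 139090 W
n = n_s = 120×60/4 = 1800 rpm (synchronous)
ω = 2π×1800/60 = 188.5 rad/s
τ = P_out/ω = 139090/188.5 = 737.9 N·m
In lb·ft: 737.9/1.356 = 544 lb·ft

544 lb·ft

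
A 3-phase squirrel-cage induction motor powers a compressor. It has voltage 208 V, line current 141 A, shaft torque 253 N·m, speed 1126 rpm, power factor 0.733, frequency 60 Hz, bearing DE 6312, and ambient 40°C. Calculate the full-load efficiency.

80.1 %

ω = 2π × 1126/60 = 117.9 rad/s; P_out = τω = 253 × 117.9 = 29829 W
P_in = √3·V_L·I_L·cosφ = 1.732 × 208 × 141 × 0.733 = 37234 W
η = P_out / P_in = 29829 / 37234 = 0.801 = 80.1%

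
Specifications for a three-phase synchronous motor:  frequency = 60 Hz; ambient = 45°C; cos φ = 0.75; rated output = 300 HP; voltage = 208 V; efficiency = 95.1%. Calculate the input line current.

871 A

P_out = 300 × 746 = 223800 W
P_in = P_out / η = 223800 / 0.951 = 235331 W
I_L = P_in / (√3·V_L·cosφ) = 235331 / (1.732 × 208 × 0.75) = 871 A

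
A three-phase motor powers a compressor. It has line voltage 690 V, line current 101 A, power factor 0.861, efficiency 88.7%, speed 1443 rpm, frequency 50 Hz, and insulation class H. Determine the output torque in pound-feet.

P_in = √3·V·I·cosφ = 1.732 × 690 × 101 × 0.861 = 103925 W
P_out = η·P_in = 0.887 × 103925 = 92181 W
n = 1443 rpm
ω = 2π×1443/60 = 151.1 rad/s
τ = P_out/ω = 92181/151.1 = 610.1 N·m
In lb·ft: 610.1/1.356 = 450 lb·ft

450 lb·ft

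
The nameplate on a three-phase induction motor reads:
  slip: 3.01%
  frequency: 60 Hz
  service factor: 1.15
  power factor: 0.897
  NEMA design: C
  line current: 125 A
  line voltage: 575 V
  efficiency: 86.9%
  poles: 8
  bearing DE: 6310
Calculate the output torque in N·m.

P_in = √3·V·I·cosφ = 1.732 × 575 × 125 × 0.897 = 111665 W
P_out = η·P_in = 0.869 × 111665 = 97037 W
n_s = 120×60/8 = 900 rpm; n = 900×(1−0.0301) = 873 rpm
ω = 2π×873/60 = 91.42 rad/s
τ = P_out/ω = 97037/91.42 = 1060 N·m

1060 N·m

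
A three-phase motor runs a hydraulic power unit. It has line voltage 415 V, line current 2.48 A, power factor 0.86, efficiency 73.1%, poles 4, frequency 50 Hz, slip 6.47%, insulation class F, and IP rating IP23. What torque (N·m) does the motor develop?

P_in = √3·V·I·cosφ = 1.732 × 415 × 2.48 × 0.86 = 1533 W
P_out = η·P_in = 0.731 × 1533 = 1121 W
n_s = 120×50/4 = 1500 rpm; n = 1500×(1−0.0647) = 1403 rpm
ω = 2π×1403/60 = 146.9 rad/s
τ = P_out/ω = 1121/146.9 = 7.63 N·m

7.63 N·m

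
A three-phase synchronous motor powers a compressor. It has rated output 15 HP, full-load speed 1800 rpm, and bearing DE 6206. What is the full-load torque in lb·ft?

P_out = 15 × 746 = 11190 W
ω = 2π × 1800/60 = 188.5 rad/s
τ = P_out/ω = 11190/188.5 = 59.36 N·m
In lb·ft: 59.36/1.356 = 43.8 lb·ft

43.8 lb·ft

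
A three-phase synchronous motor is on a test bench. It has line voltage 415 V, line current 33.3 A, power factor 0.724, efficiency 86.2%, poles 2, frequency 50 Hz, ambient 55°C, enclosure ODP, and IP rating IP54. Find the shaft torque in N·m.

P_in = √3·V·I·cosφ = 1.732 × 415 × 33.3 × 0.724 = 17329 W
P_out = η·P_in = 0.862 × 17329 = 14938 W
n = n_s = 120×50/2 = 3000 rpm (synchronous)
ω = 2π×3000/60 = 314.2 rad/s
τ = P_out/ω = 14938/314.2 = 47.5 N·m

47.5 N·m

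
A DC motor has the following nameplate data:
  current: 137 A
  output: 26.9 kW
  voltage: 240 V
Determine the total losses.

5980 W

P_in = V·I = 240×137 = 32880 W
P_out = 26900 W
Losses = P_in − P_out = 32880 − 26900 = 5980 W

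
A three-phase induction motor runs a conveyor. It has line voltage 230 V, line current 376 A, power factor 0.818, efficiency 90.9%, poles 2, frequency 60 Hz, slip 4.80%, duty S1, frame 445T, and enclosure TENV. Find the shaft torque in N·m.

310 N·m

P_in = √3·V·I·cosφ = 1.732 × 230 × 376 × 0.818 = 122523 W
P_out = η·P_in = 0.909 × 122523 = 111373 W
n_s = 120×60/2 = 3600 rpm; n = 3600×(1−0.048) = 3427 rpm
ω = 2π×3427/60 = 358.9 rad/s
τ = P_out/ω = 111373/358.9 = 310 N·m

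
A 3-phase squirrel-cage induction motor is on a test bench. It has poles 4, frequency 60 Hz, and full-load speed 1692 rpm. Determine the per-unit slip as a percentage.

n_s = 120f/p = 120×60/4 = 1800 rpm
s = (n_s − n)/n_s = (1800 − 1692)/1800 = 0.0600

6.00 %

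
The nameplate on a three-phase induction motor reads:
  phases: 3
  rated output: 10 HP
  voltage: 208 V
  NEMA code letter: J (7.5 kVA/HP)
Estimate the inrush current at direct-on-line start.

S_LR = 7.5 × 10 = 75 kVA
I_LR = S_LR/(√3·V_L) = 75000/(1.732×208) = 208 A

208 A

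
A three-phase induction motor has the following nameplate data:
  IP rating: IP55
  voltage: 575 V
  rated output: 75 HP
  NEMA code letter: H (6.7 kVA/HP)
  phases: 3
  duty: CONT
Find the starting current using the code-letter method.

505 A

S_LR = 6.7 × 75 = 502.5 kVA
I_LR = S_LR/(√3·V_L) = 502500/(1.732×575) = 505 A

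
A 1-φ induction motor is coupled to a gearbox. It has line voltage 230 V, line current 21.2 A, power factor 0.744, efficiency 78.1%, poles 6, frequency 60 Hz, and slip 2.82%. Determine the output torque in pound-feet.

17.1 lb·ft

P_in = V·I·cosφ = 230 × 21.2 × 0.744 = 3628 W
P_out = η·P_in = 0.781 × 3628 = 2833 W
n_s = 120×60/6 = 1200 rpm; n = 1200×(1−0.0282) = 1166 rpm
ω = 2π×1166/60 = 122.1 rad/s
τ = P_out/ω = 2833/122.1 = 23.2 N·m
In lb·ft: 23.2/1.356 = 17.1 lb·ft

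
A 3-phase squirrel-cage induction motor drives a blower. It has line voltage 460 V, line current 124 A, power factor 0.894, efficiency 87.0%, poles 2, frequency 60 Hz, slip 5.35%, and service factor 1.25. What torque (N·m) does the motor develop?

215 N·m

P_in = √3·V·I·cosφ = 1.732 × 460 × 124 × 0.894 = 88321 W
P_out = η·P_in = 0.87 × 88321 = 76839 W
n_s = 120×60/2 = 3600 rpm; n = 3600×(1−0.0535) = 3407 rpm
ω = 2π×3407/60 = 356.8 rad/s
τ = P_out/ω = 76839/356.8 = 215 N·m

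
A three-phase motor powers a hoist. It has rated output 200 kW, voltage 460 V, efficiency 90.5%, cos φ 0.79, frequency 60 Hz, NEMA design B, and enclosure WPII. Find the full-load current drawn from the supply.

P_out = 200 kW = 200000 W
P_in = P_out / η = 200000 / 0.905 = 220994 W
I_L = P_in / (√3·V_L·cosφ) = 220994 / (1.732 × 460 × 0.79) = 351 A

351 A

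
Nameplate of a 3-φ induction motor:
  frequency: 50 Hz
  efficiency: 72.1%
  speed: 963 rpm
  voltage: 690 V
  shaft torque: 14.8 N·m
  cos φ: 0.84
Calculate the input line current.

ω = 2π×963/60 = 100.8 rad/s; P_out = τω = 14.8 × 100.8 = 1492 W
P_in = P_out / η = 1492 / 0.721 = 2069 W
I_L = P_in / (√3·V_L·cosφ) = 2069 / (1.732 × 690 × 0.84) = 2.06 A

2.06 A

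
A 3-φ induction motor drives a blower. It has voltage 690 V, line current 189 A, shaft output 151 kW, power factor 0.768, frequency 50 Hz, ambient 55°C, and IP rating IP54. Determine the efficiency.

P_out = 151 kW = 151000 W
P_in = √3·V_L·I_L·cosφ = 1.732 × 690 × 189 × 0.768 = 173468 W
η = P_out / P_in = 151000 / 173468 = 0.870 = 87.0%

87.0 %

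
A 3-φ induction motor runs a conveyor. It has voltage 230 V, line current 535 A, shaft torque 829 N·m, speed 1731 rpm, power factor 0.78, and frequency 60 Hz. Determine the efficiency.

90.4 %

ω = 2π × 1731/60 = 181.3 rad/s; P_out = τω = 829 × 181.3 = 150298 W
P_in = √3·V_L·I_L·cosφ = 1.732 × 230 × 535 × 0.78 = 166236 W
η = P_out / P_in = 150298 / 166236 = 0.904 = 90.4%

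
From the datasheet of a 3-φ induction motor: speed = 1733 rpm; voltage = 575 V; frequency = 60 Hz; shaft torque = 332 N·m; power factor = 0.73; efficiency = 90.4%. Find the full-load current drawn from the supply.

91.7 A

ω = 2π×1733/60 = 181.5 rad/s; P_out = τω = 332 × 181.5 = 60258 W
P_in = P_out / η = 60258 / 0.904 = 66657 W
I_L = P_in / (√3·V_L·cosφ) = 66657 / (1.732 × 575 × 0.73) = 91.7 A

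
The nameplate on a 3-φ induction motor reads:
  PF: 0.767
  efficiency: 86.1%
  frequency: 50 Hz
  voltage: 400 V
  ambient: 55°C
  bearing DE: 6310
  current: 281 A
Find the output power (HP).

P_in = √3·V·I·cosφ = 1.732 × 400 × 281 × 0.767 = 149317 W
P_out = η·P_in = 0.861 × 149317 = 128562 W
= 128562/746 = 172 HP

172 HP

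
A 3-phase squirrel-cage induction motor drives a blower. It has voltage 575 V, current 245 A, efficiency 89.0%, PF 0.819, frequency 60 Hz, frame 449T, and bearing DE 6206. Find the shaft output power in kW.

P_in = √3·V·I·cosφ = 1.732 × 575 × 245 × 0.819 = 199832 W
P_out = η·P_in = 0.89 × 199832 = 177850 W

178 kW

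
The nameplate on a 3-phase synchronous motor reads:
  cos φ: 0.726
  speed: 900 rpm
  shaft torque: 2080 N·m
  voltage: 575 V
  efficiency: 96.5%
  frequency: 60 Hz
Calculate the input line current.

ω = 2π×900/60 = 94.25 rad/s; P_out = τω = 2080 × 94.25 = 196040 W
P_in = P_out / η = 196040 / 0.965 = 203150 W
I_L = P_in / (√3·V_L·cosφ) = 203150 / (1.732 × 575 × 0.726) = 281 A

281 A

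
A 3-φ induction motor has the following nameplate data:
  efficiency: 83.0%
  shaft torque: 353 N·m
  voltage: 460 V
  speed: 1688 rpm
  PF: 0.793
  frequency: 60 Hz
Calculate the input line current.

ω = 2π×1688/60 = 176.8 rad/s; P_out = τω = 353 × 176.8 = 62410 W
P_in = P_out / η = 62410 / 0.830 = 75193 W
I_L = P_in / (√3·V_L·cosφ) = 75193 / (1.732 × 460 × 0.793) = 119 A

119 A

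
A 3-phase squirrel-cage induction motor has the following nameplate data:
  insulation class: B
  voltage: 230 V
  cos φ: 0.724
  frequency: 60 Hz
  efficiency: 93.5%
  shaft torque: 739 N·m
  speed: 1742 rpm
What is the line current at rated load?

ω = 2π×1742/60 = 182.4 rad/s; P_out = τω = 739 × 182.4 = 134794 W
P_in = P_out / η = 134794 / 0.935 = 144165 W
I_L = P_in / (√3·V_L·cosφ) = 144165 / (1.732 × 230 × 0.724) = 500 A

500 A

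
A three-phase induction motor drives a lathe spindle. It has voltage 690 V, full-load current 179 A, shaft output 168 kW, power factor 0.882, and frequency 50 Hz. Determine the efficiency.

89.0 %

P_out = 168 kW = 168000 W
P_in = √3·V_L·I_L·cosφ = 1.732 × 690 × 179 × 0.882 = 188677 W
η = P_out / P_in = 168000 / 188677 = 0.890 = 89.0%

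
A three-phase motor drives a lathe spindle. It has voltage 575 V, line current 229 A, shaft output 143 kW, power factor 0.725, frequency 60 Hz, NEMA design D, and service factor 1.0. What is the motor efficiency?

P_out = 143 kW = 143000 W
P_in = √3·V_L·I_L·cosφ = 1.732 × 575 × 229 × 0.725 = 165344 W
η = P_out / P_in = 143000 / 165344 = 0.865 = 86.5%

86.5 %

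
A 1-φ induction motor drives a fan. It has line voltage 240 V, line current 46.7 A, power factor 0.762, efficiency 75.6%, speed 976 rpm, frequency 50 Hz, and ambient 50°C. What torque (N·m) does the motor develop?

P_in = V·I·cosφ = 240 × 46.7 × 0.762 = 8540 W
P_out = η·P_in = 0.756 × 8540 = 6456 W
n = 976 rpm
ω = 2π×976/60 = 102.2 rad/s
τ = P_out/ω = 6456/102.2 = 63.2 N·m

63.2 N·m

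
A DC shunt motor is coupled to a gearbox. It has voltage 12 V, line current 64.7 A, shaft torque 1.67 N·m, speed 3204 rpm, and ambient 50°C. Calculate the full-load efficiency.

ω = 2π × 3204/60 = 335.5 rad/s; P_out = τω = 1.67 × 335.5 = 560 W
P_in = V·I = 12 × 64.7 = 776 W
η = P_out / P_in = 560 / 776 = 0.722 = 72.2%

72.2 %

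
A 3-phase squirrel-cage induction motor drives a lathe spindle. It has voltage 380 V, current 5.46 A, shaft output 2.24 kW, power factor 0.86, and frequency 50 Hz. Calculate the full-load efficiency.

P_out = 2.24 kW = 2240 W
P_in = √3·V_L·I_L·cosφ = 1.732 × 380 × 5.46 × 0.86 = 3090 W
η = P_out / P_in = 2240 / 3090 = 0.725 = 72.5%

72.5 %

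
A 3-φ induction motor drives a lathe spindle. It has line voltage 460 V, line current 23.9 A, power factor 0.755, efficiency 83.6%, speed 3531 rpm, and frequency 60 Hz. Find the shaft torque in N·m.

P_in = √3·V·I·cosφ = 1.732 × 460 × 23.9 × 0.755 = 14376 W
P_out = η·P_in = 0.836 × 14376 = 12018 W
n = 3531 rpm
ω = 2π×3531/60 = 369.8 rad/s
τ = P_out/ω = 12018/369.8 = 32.5 N·m

32.5 N·m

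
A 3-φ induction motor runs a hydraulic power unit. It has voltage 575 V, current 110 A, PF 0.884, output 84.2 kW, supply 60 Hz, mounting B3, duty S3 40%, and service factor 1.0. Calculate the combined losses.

P_in = √3·V·I·cosφ = 1.732×575×110×0.884 = 96841 W
P_out = 84200 W
Losses = P_in − P_out = 96841 − 84200 = 12641 W

12600 W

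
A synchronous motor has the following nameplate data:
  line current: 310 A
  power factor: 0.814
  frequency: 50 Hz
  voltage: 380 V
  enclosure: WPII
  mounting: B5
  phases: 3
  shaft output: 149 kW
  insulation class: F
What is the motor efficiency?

89.7 %

P_out = 149 kW = 149000 W
P_in = √3·V_L·I_L·cosφ = 1.732 × 380 × 310 × 0.814 = 166080 W
η = P_out / P_in = 149000 / 166080 = 0.897 = 89.7%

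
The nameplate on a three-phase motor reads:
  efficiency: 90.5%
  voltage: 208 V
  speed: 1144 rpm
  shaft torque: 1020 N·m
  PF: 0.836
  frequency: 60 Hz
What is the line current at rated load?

448 A

ω = 2π×1144/60 = 119.8 rad/s; P_out = τω = 1020 × 119.8 = 122196 W
P_in = P_out / η = 122196 / 0.905 = 135023 W
I_L = P_in / (√3·V_L·cosφ) = 135023 / (1.732 × 208 × 0.836) = 448 A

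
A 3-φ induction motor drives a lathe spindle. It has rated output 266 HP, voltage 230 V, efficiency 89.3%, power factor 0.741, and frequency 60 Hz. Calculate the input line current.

753 A

P_out = 266 × 746 = 198436 W
P_in = P_out / η = 198436 / 0.893 = 222213 W
I_L = P_in / (√3·V_L·cosφ) = 222213 / (1.732 × 230 × 0.741) = 753 A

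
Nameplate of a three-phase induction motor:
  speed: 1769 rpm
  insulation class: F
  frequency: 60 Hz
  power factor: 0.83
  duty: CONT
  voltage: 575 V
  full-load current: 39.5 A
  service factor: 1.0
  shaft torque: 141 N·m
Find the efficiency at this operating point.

ω = 2π × 1769/60 = 185.2 rad/s; P_out = τω = 141 × 185.2 = 26113 W
P_in = √3·V_L·I_L·cosφ = 1.732 × 575 × 39.5 × 0.83 = 32651 W
η = P_out / P_in = 26113 / 32651 = 0.800 = 80.0%

80.0 %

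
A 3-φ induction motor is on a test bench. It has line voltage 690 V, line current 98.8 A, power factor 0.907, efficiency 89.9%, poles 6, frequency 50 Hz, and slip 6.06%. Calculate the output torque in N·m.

979 N·m

P_in = √3·V·I·cosφ = 1.732 × 690 × 98.8 × 0.907 = 107093 W
P_out = η·P_in = 0.899 × 107093 = 96277 W
n_s = 120×50/6 = 1000 rpm; n = 1000×(1−0.0606) = 939 rpm
ω = 2π×939/60 = 98.33 rad/s
τ = P_out/ω = 96277/98.33 = 979 N·m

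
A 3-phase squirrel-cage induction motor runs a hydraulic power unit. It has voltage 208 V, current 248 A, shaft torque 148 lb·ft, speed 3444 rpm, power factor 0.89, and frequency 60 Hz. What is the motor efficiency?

τ = 148 lb·ft × 1.356 = 200.7 N·m
ω = 2π × 3444/60 = 360.7 rad/s; P_out = τω = 200.7 × 360.7 = 72392 W
P_in = √3·V_L·I_L·cosφ = 1.732 × 208 × 248 × 0.89 = 79516 W
η = P_out / P_in = 72392 / 79516 = 0.910 = 91.0%

91.0 %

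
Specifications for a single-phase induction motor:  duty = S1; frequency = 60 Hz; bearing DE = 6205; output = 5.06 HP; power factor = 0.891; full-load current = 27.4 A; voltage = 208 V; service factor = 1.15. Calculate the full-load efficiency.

74.3 %

P_out = 5.06 × 746 = 3775 W
P_in = V·I·cosφ = 208 × 27.4 × 0.891 = 5078 W
η = P_out / P_in = 3775 / 5078 = 0.743 = 74.3%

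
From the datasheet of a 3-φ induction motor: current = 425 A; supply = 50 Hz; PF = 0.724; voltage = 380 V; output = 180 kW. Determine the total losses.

22500 W

P_in = √3·V·I·cosφ = 1.732×380×425×0.724 = 202516 W
P_out = 180000 W
Losses = P_in − P_out = 202516 − 180000 = 22516 W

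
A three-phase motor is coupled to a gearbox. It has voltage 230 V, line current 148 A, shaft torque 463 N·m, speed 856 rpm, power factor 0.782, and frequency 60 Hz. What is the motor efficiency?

ω = 2π × 856/60 = 89.64 rad/s; P_out = τω = 463 × 89.64 = 41503 W
P_in = √3·V_L·I_L·cosφ = 1.732 × 230 × 148 × 0.782 = 46105 W
η = P_out / P_in = 41503 / 46105 = 0.900 = 90.0%

90.0 %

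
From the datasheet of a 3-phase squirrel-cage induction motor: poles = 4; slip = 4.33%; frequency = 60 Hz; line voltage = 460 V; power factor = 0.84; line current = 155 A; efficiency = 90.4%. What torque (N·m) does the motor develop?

520 N·m

P_in = √3·V·I·cosφ = 1.732 × 460 × 155 × 0.84 = 103733 W
P_out = η·P_in = 0.904 × 103733 = 93775 W
n_s = 120×60/4 = 1800 rpm; n = 1800×(1−0.0433) = 1722 rpm
ω = 2π×1722/60 = 180.3 rad/s
τ = P_out/ω = 93775/180.3 = 520 N·m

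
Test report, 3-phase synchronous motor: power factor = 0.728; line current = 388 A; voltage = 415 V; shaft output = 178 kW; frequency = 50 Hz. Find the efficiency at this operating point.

87.7 %

P_out = 178 kW = 178000 W
P_in = √3·V_L·I_L·cosφ = 1.732 × 415 × 388 × 0.728 = 203029 W
η = P_out / P_in = 178000 / 203029 = 0.877 = 87.7%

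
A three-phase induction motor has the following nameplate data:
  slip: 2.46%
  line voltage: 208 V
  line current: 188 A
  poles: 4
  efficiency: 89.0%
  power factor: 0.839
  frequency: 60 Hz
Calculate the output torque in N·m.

P_in = √3·V·I·cosφ = 1.732 × 208 × 188 × 0.839 = 56824 W
P_out = η·P_in = 0.89 × 56824 = 50573 W
n_s = 120×60/4 = 1800 rpm; n = 1800×(1−0.0246) = 1756 rpm
ω = 2π×1756/60 = 183.9 rad/s
τ = P_out/ω = 50573/183.9 = 275 N·m

275 N·m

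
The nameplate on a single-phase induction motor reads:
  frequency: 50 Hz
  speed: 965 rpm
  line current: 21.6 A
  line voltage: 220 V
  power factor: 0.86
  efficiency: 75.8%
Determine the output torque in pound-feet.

22.6 lb·ft

P_in = V·I·cosφ = 220 × 21.6 × 0.86 = 4087 W
P_out = η·P_in = 0.758 × 4087 = 3098 W
n = 965 rpm
ω = 2π×965/60 = 101.1 rad/s
τ = P_out/ω = 3098/101.1 = 30.64 N·m
In lb·ft: 30.64/1.356 = 22.6 lb·ft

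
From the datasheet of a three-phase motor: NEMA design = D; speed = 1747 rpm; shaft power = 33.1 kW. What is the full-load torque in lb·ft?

133 lb·ft

ω = 2π × 1747/60 = 182.9 rad/s
τ = P/ω = 33100/182.9 = 181 N·m
In lb·ft: 181/1.356 = 133 lb·ft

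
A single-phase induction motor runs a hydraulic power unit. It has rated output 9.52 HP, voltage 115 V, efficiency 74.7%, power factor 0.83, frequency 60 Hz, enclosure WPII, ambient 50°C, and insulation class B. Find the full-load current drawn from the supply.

99.6 A

P_out = 9.52 × 746 = 7102 W
P_in = P_out / η = 7102 / 0.747 = 9507 W
I = P_in / (V·cosφ) = 9507 / (115 × 0.83) = 99.6 A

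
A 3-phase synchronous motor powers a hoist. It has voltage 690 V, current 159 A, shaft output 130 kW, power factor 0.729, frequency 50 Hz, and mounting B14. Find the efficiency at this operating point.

93.8 %

P_out = 130 kW = 130000 W
P_in = √3·V_L·I_L·cosφ = 1.732 × 690 × 159 × 0.729 = 138523 W
η = P_out / P_in = 130000 / 138523 = 0.938 = 93.8%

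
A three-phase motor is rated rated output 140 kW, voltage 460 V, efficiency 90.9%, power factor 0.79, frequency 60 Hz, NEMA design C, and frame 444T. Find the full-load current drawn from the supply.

245 A

P_out = 140 kW = 140000 W
P_in = P_out / η = 140000 / 0.909 = 154015 W
I_L = P_in / (√3·V_L·cosφ) = 154015 / (1.732 × 460 × 0.79) = 245 A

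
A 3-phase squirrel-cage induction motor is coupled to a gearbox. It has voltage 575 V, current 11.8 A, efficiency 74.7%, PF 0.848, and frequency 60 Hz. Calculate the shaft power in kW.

P_in = √3·V·I·cosφ = 1.732 × 575 × 11.8 × 0.848 = 9965 W
P_out = η·P_in = 0.747 × 9965 = 7444 W

7.44 kW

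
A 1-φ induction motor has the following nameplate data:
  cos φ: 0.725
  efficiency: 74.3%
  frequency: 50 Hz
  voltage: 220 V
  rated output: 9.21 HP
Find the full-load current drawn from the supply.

58 A

P_out = 9.21 × 746 = 6871 W
P_in = P_out / η = 6871 / 0.743 = 9248 W
I = P_in / (V·cosφ) = 9248 / (220 × 0.725) = 58 A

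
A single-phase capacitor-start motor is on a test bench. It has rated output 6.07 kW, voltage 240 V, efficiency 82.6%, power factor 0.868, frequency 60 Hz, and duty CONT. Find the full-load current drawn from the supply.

35.3 A

P_out = 6.07 kW = 6070 W
P_in = P_out / η = 6070 / 0.826 = 7349 W
I = P_in / (V·cosφ) = 7349 / (240 × 0.868) = 35.3 A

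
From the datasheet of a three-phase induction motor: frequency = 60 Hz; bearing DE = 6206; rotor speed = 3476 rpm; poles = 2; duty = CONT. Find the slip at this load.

3.44 %

n_s = 120f/p = 120×60/2 = 3600 rpm
s = (n_s − n)/n_s = (3600 − 3476)/3600 = 0.0344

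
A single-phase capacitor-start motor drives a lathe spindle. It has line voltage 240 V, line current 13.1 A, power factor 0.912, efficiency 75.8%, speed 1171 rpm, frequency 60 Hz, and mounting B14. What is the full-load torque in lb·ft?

P_in = V·I·cosφ = 240 × 13.1 × 0.912 = 2867 W
P_out = η·P_in = 0.758 × 2867 = 2173 W
n = 1171 rpm
ω = 2π×1171/60 = 122.6 rad/s
τ = P_out/ω = 2173/122.6 = 17.72 N·m
In lb·ft: 17.72/1.356 = 13.1 lb·ft

13.1 lb·ft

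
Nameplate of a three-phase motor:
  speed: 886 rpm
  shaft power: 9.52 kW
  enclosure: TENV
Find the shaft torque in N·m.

ω = 2π × 886/60 = 92.78 rad/s
τ = P/ω = 9520/92.78 = 103 N·m

103 N·m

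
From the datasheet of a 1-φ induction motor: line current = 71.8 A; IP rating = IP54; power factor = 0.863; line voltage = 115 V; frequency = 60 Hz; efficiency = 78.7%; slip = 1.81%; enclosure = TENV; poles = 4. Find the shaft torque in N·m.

P_in = V·I·cosφ = 115 × 71.8 × 0.863 = 7126 W
P_out = η·P_in = 0.787 × 7126 = 5608 W
n_s = 120×60/4 = 1800 rpm; n = 1800×(1−0.0181) = 1767 rpm
ω = 2π×1767/60 = 185 rad/s
τ = P_out/ω = 5608/185 = 30.3 N·m

30.3 N·m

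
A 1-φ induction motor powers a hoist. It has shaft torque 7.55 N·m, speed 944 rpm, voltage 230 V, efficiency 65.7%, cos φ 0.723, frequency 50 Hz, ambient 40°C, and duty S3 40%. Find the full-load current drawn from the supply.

6.83 A

ω = 2π×944/60 = 98.86 rad/s; P_out = τω = 7.55 × 98.86 = 746 W
P_in = P_out / η = 746 / 0.657 = 1135 W
I = P_in / (V·cosφ) = 1135 / (230 × 0.723) = 6.83 A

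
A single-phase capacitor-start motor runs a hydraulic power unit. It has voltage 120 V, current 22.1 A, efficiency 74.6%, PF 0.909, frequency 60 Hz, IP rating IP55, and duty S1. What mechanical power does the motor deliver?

P_in = V·I·cosφ = 120 × 22.1 × 0.909 = 2411 W
P_out = η·P_in = 0.746 × 2411 = 1799 W

1.8 kW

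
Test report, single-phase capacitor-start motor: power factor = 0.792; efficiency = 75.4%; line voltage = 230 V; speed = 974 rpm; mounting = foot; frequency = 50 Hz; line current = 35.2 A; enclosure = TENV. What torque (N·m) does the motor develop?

P_in = V·I·cosφ = 230 × 35.2 × 0.792 = 6412 W
P_out = η·P_in = 0.754 × 6412 = 4835 W
n = 974 rpm
ω = 2π×974/60 = 102 rad/s
τ = P_out/ω = 4835/102 = 47.4 N·m

47.4 N·m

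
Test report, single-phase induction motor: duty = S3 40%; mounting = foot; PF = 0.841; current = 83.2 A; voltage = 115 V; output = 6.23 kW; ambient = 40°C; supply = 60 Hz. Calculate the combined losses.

P_in = V·I·cosφ = 115×83.2×0.841 = 8047 W
P_out = 6230 W
Losses = P_in − P_out = 8047 − 6230 = 1817 W

1820 W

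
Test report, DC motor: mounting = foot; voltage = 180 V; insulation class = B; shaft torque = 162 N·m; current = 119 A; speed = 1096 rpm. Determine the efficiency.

ω = 2π × 1096/60 = 114.8 rad/s; P_out = τω = 162 × 114.8 = 18598 W
P_in = V·I = 180 × 119 = 21420 W
η = P_out / P_in = 18598 / 21420 = 0.868 = 86.8%

86.8 %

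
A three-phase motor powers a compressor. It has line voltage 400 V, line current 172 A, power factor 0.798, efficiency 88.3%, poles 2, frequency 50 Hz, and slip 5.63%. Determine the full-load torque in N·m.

P_in = √3·V·I·cosφ = 1.732 × 400 × 172 × 0.798 = 95091 W
P_out = η·P_in = 0.883 × 95091 = 83965 W
n_s = 120×50/2 = 3000 rpm; n = 3000×(1−0.0563) = 2831 rpm
ω = 2π×2831/60 = 296.5 rad/s
τ = P_out/ω = 83965/296.5 = 283 N·m

283 N·m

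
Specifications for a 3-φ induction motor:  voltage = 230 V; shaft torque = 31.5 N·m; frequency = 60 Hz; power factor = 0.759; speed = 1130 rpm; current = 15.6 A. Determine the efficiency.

79.0 %

ω = 2π × 1130/60 = 118.3 rad/s; P_out = τω = 31.5 × 118.3 = 3726 W
P_in = √3·V_L·I_L·cosφ = 1.732 × 230 × 15.6 × 0.759 = 4717 W
η = P_out / P_in = 3726 / 4717 = 0.790 = 79.0%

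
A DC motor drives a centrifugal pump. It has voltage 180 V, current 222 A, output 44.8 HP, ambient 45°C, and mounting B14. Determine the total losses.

6540 W

P_in = V·I = 180×222 = 39960 W
P_out = 44.8×746 = 33421 W
Losses = P_in − P_out = 39960 − 33421 = 6539 W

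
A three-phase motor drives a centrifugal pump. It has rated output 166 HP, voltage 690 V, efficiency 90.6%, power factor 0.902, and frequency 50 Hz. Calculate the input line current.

127 A

P_out = 166 × 746 = 123836 W
P_in = P_out / η = 123836 / 0.906 = 136684 W
I_L = P_in / (√3·V_L·cosφ) = 136684 / (1.732 × 690 × 0.902) = 127 A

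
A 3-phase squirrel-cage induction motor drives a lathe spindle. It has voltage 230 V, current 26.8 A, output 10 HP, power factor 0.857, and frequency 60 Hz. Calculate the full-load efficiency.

81.5 %

P_out = 10 × 746 = 7460 W
P_in = √3·V_L·I_L·cosφ = 1.732 × 230 × 26.8 × 0.857 = 9149 W
η = P_out / P_in = 7460 / 9149 = 0.815 = 81.5%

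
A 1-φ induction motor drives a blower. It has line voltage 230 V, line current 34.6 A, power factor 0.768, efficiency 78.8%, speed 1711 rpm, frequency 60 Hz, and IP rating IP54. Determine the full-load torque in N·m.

P_in = V·I·cosφ = 230 × 34.6 × 0.768 = 6112 W
P_out = η·P_in = 0.788 × 6112 = 4816 W
n = 1711 rpm
ω = 2π×1711/60 = 179.2 rad/s
τ = P_out/ω = 4816/179.2 = 26.9 N·m

26.9 N·m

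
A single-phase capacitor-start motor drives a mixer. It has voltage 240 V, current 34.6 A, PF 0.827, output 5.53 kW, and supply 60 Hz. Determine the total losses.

P_in = V·I·cosφ = 240×34.6×0.827 = 6867 W
P_out = 5530 W
Losses = P_in − P_out = 6867 − 5530 = 1337 W

1340 W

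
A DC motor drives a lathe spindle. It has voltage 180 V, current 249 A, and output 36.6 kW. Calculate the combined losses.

P_in = V·I = 180×249 = 44820 W
P_out = 36600 W
Losses = P_in − P_out = 44820 − 36600 = 8220 W

8.22 kW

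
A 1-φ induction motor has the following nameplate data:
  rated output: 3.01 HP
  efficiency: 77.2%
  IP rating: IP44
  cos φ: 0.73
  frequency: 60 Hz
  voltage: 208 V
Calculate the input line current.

19.2 A

P_out = 3.01 × 746 = 2245 W
P_in = P_out / η = 2245 / 0.772 = 2908 W
I = P_in / (V·cosφ) = 2908 / (208 × 0.73) = 19.2 A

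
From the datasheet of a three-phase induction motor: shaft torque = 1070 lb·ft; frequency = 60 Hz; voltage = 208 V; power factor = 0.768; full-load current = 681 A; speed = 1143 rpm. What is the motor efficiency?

92.2 %

τ = 1070 lb·ft × 1.356 = 1451 N·m
ω = 2π × 1143/60 = 119.7 rad/s; P_out = τω = 1451 × 119.7 = 173685 W
P_in = √3·V_L·I_L·cosφ = 1.732 × 208 × 681 × 0.768 = 188417 W
η = P_out / P_in = 173685 / 188417 = 0.922 = 92.2%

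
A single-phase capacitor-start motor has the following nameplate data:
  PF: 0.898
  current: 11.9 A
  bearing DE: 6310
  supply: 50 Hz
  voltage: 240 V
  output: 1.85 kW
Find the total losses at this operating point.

715 W

P_in = V·I·cosφ = 240×11.9×0.898 = 2565 W
P_out = 1850 W
Losses = P_in − P_out = 2565 − 1850 = 715 W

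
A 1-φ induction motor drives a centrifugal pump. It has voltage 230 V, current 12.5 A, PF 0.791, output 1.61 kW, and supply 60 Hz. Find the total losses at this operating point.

664 W

P_in = V·I·cosφ = 230×12.5×0.791 = 2274 W
P_out = 1610 W
Losses = P_in − P_out = 2274 − 1610 = 664 W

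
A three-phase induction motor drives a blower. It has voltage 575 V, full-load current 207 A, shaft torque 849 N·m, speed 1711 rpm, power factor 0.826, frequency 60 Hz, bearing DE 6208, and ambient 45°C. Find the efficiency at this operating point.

89.3 %

ω = 2π × 1711/60 = 179.2 rad/s; P_out = τω = 849 × 179.2 = 152141 W
P_in = √3·V_L·I_L·cosφ = 1.732 × 575 × 207 × 0.826 = 170281 W
η = P_out / P_in = 152141 / 170281 = 0.893 = 89.3%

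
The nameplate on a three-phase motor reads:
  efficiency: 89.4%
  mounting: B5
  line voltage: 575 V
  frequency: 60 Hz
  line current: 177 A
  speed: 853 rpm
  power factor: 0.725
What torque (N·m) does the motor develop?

1280 N·m

P_in = √3·V·I·cosφ = 1.732 × 575 × 177 × 0.725 = 127799 W
P_out = η·P_in = 0.894 × 127799 = 114252 W
n = 853 rpm
ω = 2π×853/60 = 89.33 rad/s
τ = P_out/ω = 114252/89.33 = 1280 N·m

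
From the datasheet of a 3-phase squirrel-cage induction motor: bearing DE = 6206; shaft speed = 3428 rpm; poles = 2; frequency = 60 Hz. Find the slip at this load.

n_s = 120f/p = 120×60/2 = 3600 rpm
s = (n_s − n)/n_s = (3600 − 3428)/3600 = 0.0478

4.8 %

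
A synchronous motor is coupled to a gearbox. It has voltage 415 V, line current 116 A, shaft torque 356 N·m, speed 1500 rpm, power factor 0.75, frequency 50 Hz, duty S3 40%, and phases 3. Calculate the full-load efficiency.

ω = 2π × 1500/60 = 157.1 rad/s; P_out = τω = 356 × 157.1 = 55928 W
P_in = √3·V_L·I_L·cosφ = 1.732 × 415 × 116 × 0.75 = 62534 W
η = P_out / P_in = 55928 / 62534 = 0.894 = 89.4%

89.4 %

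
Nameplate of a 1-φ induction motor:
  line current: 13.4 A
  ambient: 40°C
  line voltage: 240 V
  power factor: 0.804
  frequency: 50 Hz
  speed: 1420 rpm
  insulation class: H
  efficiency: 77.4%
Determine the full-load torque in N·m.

13.5 N·m

P_in = V·I·cosφ = 240 × 13.4 × 0.804 = 2586 W
P_out = η·P_in = 0.774 × 2586 = 2002 W
n = 1420 rpm
ω = 2π×1420/60 = 148.7 rad/s
τ = P_out/ω = 2002/148.7 = 13.5 N·m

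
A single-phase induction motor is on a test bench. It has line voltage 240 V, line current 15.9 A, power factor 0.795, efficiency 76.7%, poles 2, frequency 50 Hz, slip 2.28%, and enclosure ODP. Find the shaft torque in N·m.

P_in = V·I·cosφ = 240 × 15.9 × 0.795 = 3034 W
P_out = η·P_in = 0.767 × 3034 = 2327 W
n_s = 120×50/2 = 3000 rpm; n = 3000×(1−0.0228) = 2932 rpm
ω = 2π×2932/60 = 307 rad/s
τ = P_out/ω = 2327/307 = 7.58 N·m

7.58 N·m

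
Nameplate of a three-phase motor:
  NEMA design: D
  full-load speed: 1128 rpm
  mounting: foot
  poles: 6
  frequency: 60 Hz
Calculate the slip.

6.0 %

n_s = 120f/p = 120×60/6 = 1200 rpm
s = (n_s − n)/n_s = (1200 − 1128)/1200 = 0.0600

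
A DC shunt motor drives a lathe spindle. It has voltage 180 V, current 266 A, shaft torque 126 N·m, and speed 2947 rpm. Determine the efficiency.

81.2 %

ω = 2π × 2947/60 = 308.6 rad/s; P_out = τω = 126 × 308.6 = 38884 W
P_in = V·I = 180 × 266 = 47880 W
η = P_out / P_in = 38884 / 47880 = 0.812 = 81.2%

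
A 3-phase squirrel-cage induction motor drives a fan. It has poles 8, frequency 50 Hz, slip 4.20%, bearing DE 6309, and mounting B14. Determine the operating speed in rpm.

718 rpm

n_s = 120f/p = 120×50/8 = 750 rpm
n = n_s(1 − s) = 750 × (1 − 0.042) = 718 rpm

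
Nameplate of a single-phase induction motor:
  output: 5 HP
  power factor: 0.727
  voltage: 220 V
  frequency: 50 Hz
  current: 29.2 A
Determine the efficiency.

79.9 %

P_out = 5 × 746 = 3730 W
P_in = V·I·cosφ = 220 × 29.2 × 0.727 = 4670 W
η = P_out / P_in = 3730 / 4670 = 0.799 = 79.9%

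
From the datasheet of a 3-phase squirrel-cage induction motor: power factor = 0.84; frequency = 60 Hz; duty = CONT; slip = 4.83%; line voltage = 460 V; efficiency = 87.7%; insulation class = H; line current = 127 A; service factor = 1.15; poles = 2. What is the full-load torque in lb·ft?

153 lb·ft

P_in = √3·V·I·cosφ = 1.732 × 460 × 127 × 0.84 = 84994 W
P_out = η·P_in = 0.877 × 84994 = 74540 W
n_s = 120×60/2 = 3600 rpm; n = 3600×(1−0.0483) = 3426 rpm
ω = 2π×3426/60 = 358.8 rad/s
τ = P_out/ω = 74540/358.8 = 207.7 N·m
In lb·ft: 207.7/1.356 = 153 lb·ft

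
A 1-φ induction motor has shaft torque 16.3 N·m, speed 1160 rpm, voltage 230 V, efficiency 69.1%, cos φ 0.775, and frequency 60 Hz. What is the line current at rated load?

16.1 A

ω = 2π×1160/60 = 121.5 rad/s; P_out = τω = 16.3 × 121.5 = 1980 W
P_in = P_out / η = 1980 / 0.691 = 2865 W
I = P_in / (V·cosφ) = 2865 / (230 × 0.775) = 16.1 A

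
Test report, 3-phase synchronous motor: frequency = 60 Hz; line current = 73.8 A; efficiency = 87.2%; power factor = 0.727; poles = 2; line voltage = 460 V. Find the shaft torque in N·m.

98.9 N·m

P_in = √3·V·I·cosφ = 1.732 × 460 × 73.8 × 0.727 = 42746 W
P_out = η·P_in = 0.872 × 42746 = 37275 W
n = n_s = 120×60/2 = 3600 rpm (synchronous)
ω = 2π×3600/60 = 377 rad/s
τ = P_out/ω = 37275/377 = 98.9 N·m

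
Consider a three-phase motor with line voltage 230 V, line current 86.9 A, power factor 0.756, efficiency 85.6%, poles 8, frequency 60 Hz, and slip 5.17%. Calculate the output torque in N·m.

P_in = √3·V·I·cosφ = 1.732 × 230 × 86.9 × 0.756 = 26171 W
P_out = η·P_in = 0.856 × 26171 = 22402 W
n_s = 120×60/8 = 900 rpm; n = 900×(1−0.0517) = 853 rpm
ω = 2π×853/60 = 89.33 rad/s
τ = P_out/ω = 22402/89.33 = 251 N·m

251 N·m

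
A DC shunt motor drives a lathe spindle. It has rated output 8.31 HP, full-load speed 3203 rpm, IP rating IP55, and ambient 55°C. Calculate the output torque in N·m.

P_out = 8.31 × 746 = 6199 W
ω = 2π × 3203/60 = 335.4 rad/s
τ = P_out/ω = 6199/335.4 = 18.5 N·m

18.5 N·m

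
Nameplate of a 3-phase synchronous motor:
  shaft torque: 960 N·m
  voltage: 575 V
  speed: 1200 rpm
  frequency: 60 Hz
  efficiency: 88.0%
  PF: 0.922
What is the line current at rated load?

149 A

ω = 2π×1200/60 = 125.7 rad/s; P_out = τω = 960 × 125.7 = 120672 W
P_in = P_out / η = 120672 / 0.880 = 137127 W
I_L = P_in / (√3·V_L·cosφ) = 137127 / (1.732 × 575 × 0.922) = 149 A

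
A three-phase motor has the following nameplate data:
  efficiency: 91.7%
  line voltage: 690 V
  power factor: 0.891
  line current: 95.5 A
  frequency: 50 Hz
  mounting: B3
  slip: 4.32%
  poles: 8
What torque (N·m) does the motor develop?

P_in = √3·V·I·cosφ = 1.732 × 690 × 95.5 × 0.891 = 101690 W
P_out = η·P_in = 0.917 × 101690 = 93250 W
n_s = 120×50/8 = 750 rpm; n = 750×(1−0.0432) = 718 rpm
ω = 2π×718/60 = 75.19 rad/s
τ = P_out/ω = 93250/75.19 = 1240 N·m

1240 N·m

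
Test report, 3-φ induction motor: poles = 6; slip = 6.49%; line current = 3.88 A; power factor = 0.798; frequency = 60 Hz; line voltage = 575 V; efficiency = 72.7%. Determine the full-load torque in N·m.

P_in = √3·V·I·cosφ = 1.732 × 575 × 3.88 × 0.798 = 3084 W
P_out = η·P_in = 0.727 × 3084 = 2242 W
n_s = 120×60/6 = 1200 rpm; n = 1200×(1−0.0649) = 1122 rpm
ω = 2π×1122/60 = 117.5 rad/s
τ = P_out/ω = 2242/117.5 = 19.1 N·m

19.1 N·m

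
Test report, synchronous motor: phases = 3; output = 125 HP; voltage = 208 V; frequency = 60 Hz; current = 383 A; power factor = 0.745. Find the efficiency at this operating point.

90.7 %

P_out = 125 × 746 = 93250 W
P_in = √3·V_L·I_L·cosφ = 1.732 × 208 × 383 × 0.745 = 102794 W
η = P_out / P_in = 93250 / 102794 = 0.907 = 90.7%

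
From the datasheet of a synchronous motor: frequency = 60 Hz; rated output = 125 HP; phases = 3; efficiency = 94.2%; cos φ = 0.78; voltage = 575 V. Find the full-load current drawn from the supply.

P_out = 125 × 746 = 93250 W
P_in = P_out / η = 93250 / 0.942 = 98992 W
I_L = P_in / (√3·V_L·cosφ) = 98992 / (1.732 × 575 × 0.78) = 127 A

127 A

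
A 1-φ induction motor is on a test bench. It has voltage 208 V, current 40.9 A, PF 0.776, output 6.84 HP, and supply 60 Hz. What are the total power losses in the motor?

1.5 kW

P_in = V·I·cosφ = 208×40.9×0.776 = 6602 W
P_out = 6.84×746 = 5103 W
Losses = P_in − P_out = 6602 − 5103 = 1499 W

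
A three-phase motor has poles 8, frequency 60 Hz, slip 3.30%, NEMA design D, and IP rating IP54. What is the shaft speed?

870 rpm

n_s = 120f/p = 120×60/8 = 900 rpm
n = n_s(1 − s) = 900 × (1 − 0.033) = 870 rpm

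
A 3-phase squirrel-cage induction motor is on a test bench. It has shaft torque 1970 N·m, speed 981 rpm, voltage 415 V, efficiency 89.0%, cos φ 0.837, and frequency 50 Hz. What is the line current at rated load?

ω = 2π×981/60 = 102.7 rad/s; P_out = τω = 1970 × 102.7 = 202319 W
P_in = P_out / η = 202319 / 0.890 = 227325 W
I_L = P_in / (√3·V_L·cosφ) = 227325 / (1.732 × 415 × 0.837) = 378 A

378 A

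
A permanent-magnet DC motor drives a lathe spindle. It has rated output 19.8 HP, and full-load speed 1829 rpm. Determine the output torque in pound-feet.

P_out = 19.8 × 746 = 14771 W
ω = 2π × 1829/60 = 191.5 rad/s
τ = P_out/ω = 14771/191.5 = 77.13 N·m
In lb·ft: 77.13/1.356 = 56.9 lb·ft

56.9 lb·ft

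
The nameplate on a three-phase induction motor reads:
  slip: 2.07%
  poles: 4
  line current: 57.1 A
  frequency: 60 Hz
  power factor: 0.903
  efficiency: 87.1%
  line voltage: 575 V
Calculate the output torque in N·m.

P_in = √3·V·I·cosφ = 1.732 × 575 × 57.1 × 0.903 = 51350 W
P_out = η·P_in = 0.871 × 51350 = 44726 W
n_s = 120×60/4 = 1800 rpm; n = 1800×(1−0.0207) = 1763 rpm
ω = 2π×1763/60 = 184.6 rad/s
τ = P_out/ω = 44726/184.6 = 242 N·m

242 N·m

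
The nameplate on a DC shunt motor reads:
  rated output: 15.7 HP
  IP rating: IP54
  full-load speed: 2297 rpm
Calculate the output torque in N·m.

P_out = 15.7 × 746 = 11712 W
ω = 2π × 2297/60 = 240.5 rad/s
τ = P_out/ω = 11712/240.5 = 48.7 N·m

48.7 N·m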